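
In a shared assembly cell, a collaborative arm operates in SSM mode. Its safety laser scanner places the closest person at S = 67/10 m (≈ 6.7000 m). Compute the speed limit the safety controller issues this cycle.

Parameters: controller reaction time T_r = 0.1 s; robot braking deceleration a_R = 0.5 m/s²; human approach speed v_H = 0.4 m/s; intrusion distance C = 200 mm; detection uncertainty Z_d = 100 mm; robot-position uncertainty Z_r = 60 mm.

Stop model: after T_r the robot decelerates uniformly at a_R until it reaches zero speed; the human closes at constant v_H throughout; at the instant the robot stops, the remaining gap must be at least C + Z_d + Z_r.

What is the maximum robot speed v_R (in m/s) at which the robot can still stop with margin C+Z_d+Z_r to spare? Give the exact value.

v_R_max = 21/10 m/s = 2.1000 m/s

quadratic (1)·v² + (9/10)·v + (-63/10) = 0
  disc = (9/10)² − 4·(1)·(-63/10) = 2601/100 ; √disc = 51/10
  v_R = (−(9/10) + 51/10) / (2·(1)) = 21/10 m/s
check:
braking lasts T_s = (21/10)/(1/2) = 4.2000 s
reaction-phase robot travel = 2.1000·0.1000 = 0.2100 m
robot under decel: 2.1000²/(2·0.5000) = 4.4100 m
human over T_r+T_s: 0.4000·(0.1000+4.2000) = 1.7200 m
margins: 0.2000+0.1000+0.0600 = 0.3600 m
sum ≈ 0.2100+4.4100+1.7200+0.3600 ≈ 6.7000 m = S ✓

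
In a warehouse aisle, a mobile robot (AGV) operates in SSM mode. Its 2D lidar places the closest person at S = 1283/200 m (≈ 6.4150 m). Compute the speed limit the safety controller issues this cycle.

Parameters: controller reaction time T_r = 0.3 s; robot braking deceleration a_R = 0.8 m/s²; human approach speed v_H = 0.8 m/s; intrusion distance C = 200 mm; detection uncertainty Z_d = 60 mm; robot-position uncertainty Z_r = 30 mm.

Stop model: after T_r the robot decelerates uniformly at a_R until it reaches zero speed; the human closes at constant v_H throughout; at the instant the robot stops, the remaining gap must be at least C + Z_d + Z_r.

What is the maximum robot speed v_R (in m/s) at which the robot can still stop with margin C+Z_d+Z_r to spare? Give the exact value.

v_R_max = 11/5 m/s = 2.2000 m/s

quadratic (5/8)·v² + (13/10)·v + (-1177/200) = 0
  disc = (13/10)² − 4·(5/8)·(-1177/200) = 6561/400 ; √disc = 81/20
  v_R = (−(13/10) + 81/20) / (2·(5/8)) = 11/5 m/s
check:
stop time T_s = (11/5)/(4/5) = 2.7500 s
reaction-phase robot travel = 2.2000·0.3000 = 0.6600 m
robot covers 2.2000·2.7500 − ½·0.8000·2.7500² = 3.0250 m while stopping
human closes 0.8000·3.0500 = 2.4400 m
residual clearance needed = 0.2000+0.0600+0.0300 = 0.2900 m
sum ≈ 0.6600+3.0250+2.4400+0.2900 ≈ 6.4150 m = S ✓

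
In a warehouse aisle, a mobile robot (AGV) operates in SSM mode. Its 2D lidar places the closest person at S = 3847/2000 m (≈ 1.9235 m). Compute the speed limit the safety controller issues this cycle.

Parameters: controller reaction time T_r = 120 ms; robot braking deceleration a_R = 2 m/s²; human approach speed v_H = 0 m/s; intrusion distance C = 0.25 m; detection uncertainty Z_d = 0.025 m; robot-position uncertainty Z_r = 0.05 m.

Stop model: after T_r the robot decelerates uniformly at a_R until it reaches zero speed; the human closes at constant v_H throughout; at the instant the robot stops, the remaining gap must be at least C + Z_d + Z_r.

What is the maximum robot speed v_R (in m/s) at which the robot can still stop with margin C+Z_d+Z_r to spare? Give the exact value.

v_R_max = 23/10 m/s = 2.3000 m/s

at the boundary: (1/4)·v² + (3/25)·v + (-3197/2000) = 0
  disc = (3/25)² − 4·(1/4)·(-3197/2000) = 16129/10000 ; √disc = 127/100
  v_R = (−(3/25) + 127/100) / (2·(1/4)) = 23/10 m/s
check:
braking lasts T_s = (23/10)/2 = 1.1500 s
robot covers v_R·T_r = 2.3000·0.1200 = 0.2760 m before braking
robot covers 2.3000·1.1500 − ½·2.0000·1.1500² = 1.3225 m while stopping
human closes 0.0000·1.2700 = 0.0000 m
margins: 0.2500+0.0250+0.0500 = 0.3250 m
sum ≈ 0.2760+1.3225+0.0000+0.3250 ≈ 1.9235 m = S ✓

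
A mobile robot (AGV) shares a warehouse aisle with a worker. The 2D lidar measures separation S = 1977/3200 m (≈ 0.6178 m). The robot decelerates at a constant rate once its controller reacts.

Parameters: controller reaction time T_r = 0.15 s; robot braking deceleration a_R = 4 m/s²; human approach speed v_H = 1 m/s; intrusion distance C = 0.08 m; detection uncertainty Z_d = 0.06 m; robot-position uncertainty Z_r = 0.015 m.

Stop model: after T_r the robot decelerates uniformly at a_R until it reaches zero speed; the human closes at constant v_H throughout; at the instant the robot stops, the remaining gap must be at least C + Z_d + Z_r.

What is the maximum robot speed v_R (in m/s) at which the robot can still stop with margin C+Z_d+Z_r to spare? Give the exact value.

v_R_max = 13/20 m/s = 0.6500 m/s

at the boundary: (1/8)·v² + (2/5)·v + (-1001/3200) = 0
  disc = (2/5)² − 4·(1/8)·(-1001/3200) = 81/256 ; √disc = 9/16
  v_R = (−(2/5) + 9/16) / (2·(1/8)) = 13/20 m/s
check:
T_s = v_R/a_R = (13/20)/4 = 0.1625 s
reaction-phase robot travel = 0.6500·0.1500 = 0.0975 m
robot under decel: 0.6500²/(2·4.0000) = 0.0528 m
human over T_r+T_s: 1.0000·(0.1500+0.1625) = 0.3125 m
margins: 0.0800+0.0600+0.0150 = 0.1550 m
sum ≈ 0.0975+0.0528+0.3125+0.1550 ≈ 0.6178 m = S ✓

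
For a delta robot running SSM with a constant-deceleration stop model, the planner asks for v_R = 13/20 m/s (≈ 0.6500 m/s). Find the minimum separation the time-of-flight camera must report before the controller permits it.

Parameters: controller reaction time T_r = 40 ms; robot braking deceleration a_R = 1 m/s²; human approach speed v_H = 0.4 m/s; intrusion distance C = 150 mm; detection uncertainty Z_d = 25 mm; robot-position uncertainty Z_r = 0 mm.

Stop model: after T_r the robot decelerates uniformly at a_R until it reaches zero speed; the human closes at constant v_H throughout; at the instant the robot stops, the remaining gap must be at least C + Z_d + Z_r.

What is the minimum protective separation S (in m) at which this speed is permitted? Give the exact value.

T_s = v_R/a_R = (13/20)/1 = 0.6500 s
robot in T_r: 0.6500·0.0400 = 0.0260 m
braking distance = 0.6500²/(2·1.0000) = 0.2112 m
human over T_r+T_s: 0.4000·(0.0400+0.6500) = 0.2760 m
margins: 0.1500+0.0250+0.0000 = 0.1750 m
S_min ≈ 0.0260+0.2112+0.2760+0.1750  ⇒  S_min = 2753/4000 m

S_min = 2753/4000 m = 0.6883 m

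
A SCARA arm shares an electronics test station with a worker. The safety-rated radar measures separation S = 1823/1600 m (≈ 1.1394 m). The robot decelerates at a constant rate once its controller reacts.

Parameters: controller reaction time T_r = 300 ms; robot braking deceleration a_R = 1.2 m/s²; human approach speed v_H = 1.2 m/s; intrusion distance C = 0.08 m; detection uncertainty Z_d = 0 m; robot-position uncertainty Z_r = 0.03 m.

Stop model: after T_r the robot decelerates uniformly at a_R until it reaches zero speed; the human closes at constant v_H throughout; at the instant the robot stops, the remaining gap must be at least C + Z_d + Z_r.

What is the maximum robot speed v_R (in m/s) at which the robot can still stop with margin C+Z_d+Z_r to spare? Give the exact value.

at the boundary: (5/12)·v² + (13/10)·v + (-1071/1600) = 0
  disc = (13/10)² − 4·(5/12)·(-1071/1600) = 4489/1600 ; √disc = 67/40
  v_R = (−(13/10) + 67/40) / (2·(5/12)) = 9/20 m/s
check:
T_s = v_R/a_R = (9/20)/(6/5) = 0.3750 s
reaction-phase robot travel = 0.4500·0.3000 = 0.1350 m
braking distance = 0.4500²/(2·1.2000) = 0.0844 m
human closes 1.2000·0.6750 = 0.8100 m
margins: 0.0800+0.0000+0.0300 = 0.1100 m
sum ≈ 0.1350+0.0844+0.8100+0.1100 ≈ 1.1394 m = S ✓

v_R_max = 9/20 m/s = 0.4500 m/s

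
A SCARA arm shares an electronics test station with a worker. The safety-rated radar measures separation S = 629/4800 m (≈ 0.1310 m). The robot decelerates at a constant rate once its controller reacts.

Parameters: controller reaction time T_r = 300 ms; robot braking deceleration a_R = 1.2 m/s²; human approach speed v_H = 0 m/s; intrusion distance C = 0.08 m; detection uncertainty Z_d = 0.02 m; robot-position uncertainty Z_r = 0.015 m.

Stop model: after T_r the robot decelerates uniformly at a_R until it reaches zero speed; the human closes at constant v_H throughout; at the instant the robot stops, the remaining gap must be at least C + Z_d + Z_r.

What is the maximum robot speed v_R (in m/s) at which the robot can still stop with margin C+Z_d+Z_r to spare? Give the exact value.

collect terms ⇒ (5/12)·v_R² + (3/10)·v_R + (-77/4800) = 0
  disc = (3/10)² − 4·(5/12)·(-77/4800) = 1681/14400 ; √disc = 41/120
  v_R = (−(3/10) + 41/120) / (2·(5/12)) = 1/20 m/s
check:
stop time T_s = (1/20)/(6/5) = 0.0417 s
robot covers v_R·T_r = 0.0500·0.3000 = 0.0150 m before braking
robot under decel: 0.0500²/(2·1.2000) = 0.0010 m
person approaches 0.0000·(0.3000+0.0417) = 0.0000 m
C+Z_d+Z_r = 0.0800+0.0200+0.0150 = 0.1150 m
sum ≈ 0.0150+0.0010+0.0000+0.1150 ≈ 0.1310 m = S ✓

v_R_max = 1/20 m/s = 0.0500 m/s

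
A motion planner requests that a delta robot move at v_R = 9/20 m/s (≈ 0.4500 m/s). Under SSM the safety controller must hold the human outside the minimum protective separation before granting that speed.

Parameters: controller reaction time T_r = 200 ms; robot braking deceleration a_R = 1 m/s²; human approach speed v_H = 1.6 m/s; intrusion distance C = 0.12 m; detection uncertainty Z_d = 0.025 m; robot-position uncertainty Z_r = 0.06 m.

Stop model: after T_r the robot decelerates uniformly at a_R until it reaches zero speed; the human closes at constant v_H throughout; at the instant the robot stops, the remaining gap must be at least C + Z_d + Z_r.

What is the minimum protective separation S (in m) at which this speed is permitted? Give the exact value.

T_s = v_R/a_R = (9/20)/1 = 0.4500 s
robot covers v_R·T_r = 0.4500·0.2000 = 0.0900 m before braking
braking distance = 0.4500²/(2·1.0000) = 0.1013 m
person approaches 1.6000·(0.2000+0.4500) = 1.0400 m
C+Z_d+Z_r = 0.1200+0.0250+0.0600 = 0.2050 m
S_min ≈ 0.0900+0.1013+1.0400+0.2050  ⇒  S_min = 1149/800 m

S_min = 1149/800 m = 1.4363 m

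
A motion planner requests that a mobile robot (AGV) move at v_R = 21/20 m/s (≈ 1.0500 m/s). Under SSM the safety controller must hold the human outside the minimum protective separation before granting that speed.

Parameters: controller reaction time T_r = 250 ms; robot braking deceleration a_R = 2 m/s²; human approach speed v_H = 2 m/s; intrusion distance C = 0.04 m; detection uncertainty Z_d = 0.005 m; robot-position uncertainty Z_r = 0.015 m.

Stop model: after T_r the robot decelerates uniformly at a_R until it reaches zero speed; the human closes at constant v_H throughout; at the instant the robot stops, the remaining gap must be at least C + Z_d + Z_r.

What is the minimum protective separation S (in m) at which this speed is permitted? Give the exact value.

S_min = 3437/1600 m = 2.1481 m

T_s = v_R/a_R = (21/20)/2 = 0.5250 s
reaction-phase robot travel = 1.0500·0.2500 = 0.2625 m
robot covers 1.0500·0.5250 − ½·2.0000·0.5250² = 0.2756 m while stopping
human closes 2.0000·0.7750 = 1.5500 m
C+Z_d+Z_r = 0.0400+0.0050+0.0150 = 0.0600 m
S_min ≈ 0.2625+0.2756+1.5500+0.0600  ⇒  S_min = 3437/1600 m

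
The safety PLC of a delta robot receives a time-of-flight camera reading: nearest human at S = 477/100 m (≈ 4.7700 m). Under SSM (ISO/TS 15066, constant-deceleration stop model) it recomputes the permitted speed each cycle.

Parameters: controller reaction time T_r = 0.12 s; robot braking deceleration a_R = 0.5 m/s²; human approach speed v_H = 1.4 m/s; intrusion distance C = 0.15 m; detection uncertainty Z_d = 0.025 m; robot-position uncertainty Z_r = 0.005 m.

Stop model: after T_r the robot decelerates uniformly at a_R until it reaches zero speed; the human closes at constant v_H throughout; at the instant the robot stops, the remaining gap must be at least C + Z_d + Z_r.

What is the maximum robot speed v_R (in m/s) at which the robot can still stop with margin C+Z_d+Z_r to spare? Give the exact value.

at the boundary: (1)·v² + (73/25)·v + (-2211/500) = 0
  disc = (73/25)² − 4·(1)·(-2211/500) = 16384/625 ; √disc = 128/25
  v_R = (−(73/25) + 128/25) / (2·(1)) = 11/10 m/s
check:
T_s = v_R/a_R = (11/10)/(1/2) = 2.2000 s
robot covers v_R·T_r = 1.1000·0.1200 = 0.1320 m before braking
robot covers 1.1000·2.2000 − ½·0.5000·2.2000² = 1.2100 m while stopping
person approaches 1.4000·(0.1200+2.2000) = 3.2480 m
C+Z_d+Z_r = 0.1500+0.0250+0.0050 = 0.1800 m
sum ≈ 0.1320+1.2100+3.2480+0.1800 ≈ 4.7700 m = S ✓

v_R_max = 11/10 m/s = 1.1000 m/s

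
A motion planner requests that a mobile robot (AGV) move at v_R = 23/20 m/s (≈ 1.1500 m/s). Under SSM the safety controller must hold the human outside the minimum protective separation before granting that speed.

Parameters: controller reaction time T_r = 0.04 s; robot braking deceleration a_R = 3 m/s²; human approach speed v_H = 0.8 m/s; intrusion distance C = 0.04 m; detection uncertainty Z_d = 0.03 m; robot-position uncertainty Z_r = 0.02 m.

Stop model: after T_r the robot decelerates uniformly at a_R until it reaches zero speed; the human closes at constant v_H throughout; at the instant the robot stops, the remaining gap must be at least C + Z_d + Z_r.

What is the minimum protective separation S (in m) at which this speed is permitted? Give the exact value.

braking lasts T_s = (23/20)/3 = 0.3833 s
robot in T_r: 1.1500·0.0400 = 0.0460 m
robot covers 1.1500·0.3833 − ½·3.0000·0.3833² = 0.2204 m while stopping
human over T_r+T_s: 0.8000·(0.0400+0.3833) = 0.3387 m
C+Z_d+Z_r = 0.0400+0.0300+0.0200 = 0.0900 m
S_min ≈ 0.0460+0.2204+0.3387+0.0900  ⇒  S_min = 8341/12000 m

S_min = 8341/12000 m = 0.6951 m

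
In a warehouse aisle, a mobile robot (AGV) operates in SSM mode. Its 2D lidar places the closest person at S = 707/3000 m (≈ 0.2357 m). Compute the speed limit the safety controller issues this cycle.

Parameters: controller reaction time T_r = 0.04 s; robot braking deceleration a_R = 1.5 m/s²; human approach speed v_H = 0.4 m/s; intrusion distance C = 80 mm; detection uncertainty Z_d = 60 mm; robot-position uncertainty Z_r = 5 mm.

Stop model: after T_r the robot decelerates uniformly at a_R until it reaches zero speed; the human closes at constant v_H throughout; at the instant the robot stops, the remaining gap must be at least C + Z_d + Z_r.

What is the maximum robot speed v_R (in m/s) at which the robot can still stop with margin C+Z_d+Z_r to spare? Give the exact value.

v_R_max = 1/5 m/s = 0.2000 m/s

quadratic (1/3)·v² + (23/75)·v + (-28/375) = 0
  disc = (23/75)² − 4·(1/3)·(-28/375) = 121/625 ; √disc = 11/25
  v_R = (−(23/75) + 11/25) / (2·(1/3)) = 1/5 m/s
check:
braking lasts T_s = (1/5)/(3/2) = 0.1333 s
robot in T_r: 0.2000·0.0400 = 0.0080 m
robot covers 0.2000·0.1333 − ½·1.5000·0.1333² = 0.0133 m while stopping
human closes 0.4000·0.1733 = 0.0693 m
residual clearance needed = 0.0800+0.0600+0.0050 = 0.1450 m
sum ≈ 0.0080+0.0133+0.0693+0.1450 ≈ 0.2357 m = S ✓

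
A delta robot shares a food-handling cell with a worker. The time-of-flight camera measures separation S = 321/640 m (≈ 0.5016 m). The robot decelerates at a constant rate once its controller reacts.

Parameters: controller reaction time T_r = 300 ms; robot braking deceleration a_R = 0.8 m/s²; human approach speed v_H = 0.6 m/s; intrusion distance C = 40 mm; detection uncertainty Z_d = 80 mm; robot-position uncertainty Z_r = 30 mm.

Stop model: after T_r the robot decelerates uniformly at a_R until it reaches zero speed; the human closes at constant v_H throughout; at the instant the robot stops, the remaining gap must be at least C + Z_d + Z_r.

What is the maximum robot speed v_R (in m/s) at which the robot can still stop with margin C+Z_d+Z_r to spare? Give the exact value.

collect terms ⇒ (5/8)·v_R² + (21/20)·v_R + (-549/3200) = 0
  disc = (21/20)² − 4·(5/8)·(-549/3200) = 9801/6400 ; √disc = 99/80
  v_R = (−(21/20) + 99/80) / (2·(5/8)) = 3/20 m/s
check:
braking lasts T_s = (3/20)/(4/5) = 0.1875 s
robot covers v_R·T_r = 0.1500·0.3000 = 0.0450 m before braking
braking distance = 0.1500²/(2·0.8000) = 0.0141 m
human closes 0.6000·0.4875 = 0.2925 m
margins: 0.0400+0.0800+0.0300 = 0.1500 m
sum ≈ 0.0450+0.0141+0.2925+0.1500 ≈ 0.5016 m = S ✓

v_R_max = 3/20 m/s = 0.1500 m/s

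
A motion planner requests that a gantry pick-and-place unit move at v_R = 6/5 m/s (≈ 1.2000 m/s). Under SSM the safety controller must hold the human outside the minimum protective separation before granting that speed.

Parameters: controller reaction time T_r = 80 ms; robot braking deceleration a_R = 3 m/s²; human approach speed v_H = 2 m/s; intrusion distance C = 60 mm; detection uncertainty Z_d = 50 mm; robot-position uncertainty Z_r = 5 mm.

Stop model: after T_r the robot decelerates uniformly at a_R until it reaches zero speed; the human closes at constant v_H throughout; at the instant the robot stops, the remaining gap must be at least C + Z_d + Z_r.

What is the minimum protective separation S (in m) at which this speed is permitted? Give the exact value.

braking lasts T_s = (6/5)/3 = 0.4000 s
reaction-phase robot travel = 1.2000·0.0800 = 0.0960 m
robot covers 1.2000·0.4000 − ½·3.0000·0.4000² = 0.2400 m while stopping
human closes 2.0000·0.4800 = 0.9600 m
C+Z_d+Z_r = 0.0600+0.0500+0.0050 = 0.1150 m
S_min ≈ 0.0960+0.2400+0.9600+0.1150  ⇒  S_min = 1411/1000 m

S_min = 1411/1000 m = 1.4110 m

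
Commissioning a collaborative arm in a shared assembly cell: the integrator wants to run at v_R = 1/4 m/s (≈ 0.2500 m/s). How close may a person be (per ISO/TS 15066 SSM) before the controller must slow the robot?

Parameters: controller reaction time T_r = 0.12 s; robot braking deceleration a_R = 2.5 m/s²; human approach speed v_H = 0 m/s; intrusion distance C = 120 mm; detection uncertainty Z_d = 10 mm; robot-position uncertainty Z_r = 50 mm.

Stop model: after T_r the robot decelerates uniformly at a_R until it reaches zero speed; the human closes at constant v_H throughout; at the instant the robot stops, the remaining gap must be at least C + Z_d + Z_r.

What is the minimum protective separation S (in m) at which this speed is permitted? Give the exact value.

S_min = 89/400 m = 0.2225 m

braking lasts T_s = (1/4)/(5/2) = 0.1000 s
robot covers v_R·T_r = 0.2500·0.1200 = 0.0300 m before braking
braking distance = 0.2500²/(2·2.5000) = 0.0125 m
person approaches 0.0000·(0.1200+0.1000) = 0.0000 m
margins: 0.1200+0.0100+0.0500 = 0.1800 m
S_min ≈ 0.0300+0.0125+0.0000+0.1800  ⇒  S_min = 89/400 m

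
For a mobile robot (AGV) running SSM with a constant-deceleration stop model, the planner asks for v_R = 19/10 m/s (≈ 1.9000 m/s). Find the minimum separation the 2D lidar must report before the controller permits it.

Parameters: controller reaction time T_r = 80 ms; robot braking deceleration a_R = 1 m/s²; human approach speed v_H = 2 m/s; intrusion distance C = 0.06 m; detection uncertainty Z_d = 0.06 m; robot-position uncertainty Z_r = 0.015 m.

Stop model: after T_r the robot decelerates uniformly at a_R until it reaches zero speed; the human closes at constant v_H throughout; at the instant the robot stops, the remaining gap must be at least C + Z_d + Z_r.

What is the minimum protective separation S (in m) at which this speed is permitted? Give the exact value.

braking lasts T_s = (19/10)/1 = 1.9000 s
robot covers v_R·T_r = 1.9000·0.0800 = 0.1520 m before braking
braking distance = 1.9000²/(2·1.0000) = 1.8050 m
person approaches 2.0000·(0.0800+1.9000) = 3.9600 m
C+Z_d+Z_r = 0.0600+0.0600+0.0150 = 0.1350 m
S_min ≈ 0.1520+1.8050+3.9600+0.1350  ⇒  S_min = 1513/250 m

S_min = 1513/250 m = 6.0520 m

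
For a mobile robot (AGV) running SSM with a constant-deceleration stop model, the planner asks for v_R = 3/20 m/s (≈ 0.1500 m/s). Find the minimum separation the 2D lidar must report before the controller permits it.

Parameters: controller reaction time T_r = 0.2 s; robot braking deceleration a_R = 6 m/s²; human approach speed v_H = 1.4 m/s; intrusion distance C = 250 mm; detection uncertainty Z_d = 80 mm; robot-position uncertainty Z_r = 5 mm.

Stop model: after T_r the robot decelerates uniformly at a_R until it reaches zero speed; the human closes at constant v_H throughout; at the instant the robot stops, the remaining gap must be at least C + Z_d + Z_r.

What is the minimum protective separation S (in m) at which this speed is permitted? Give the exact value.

braking lasts T_s = (3/20)/6 = 0.0250 s
robot covers v_R·T_r = 0.1500·0.2000 = 0.0300 m before braking
robot covers 0.1500·0.0250 − ½·6.0000·0.0250² = 0.0019 m while stopping
human over T_r+T_s: 1.4000·(0.2000+0.0250) = 0.3150 m
margins: 0.2500+0.0800+0.0050 = 0.3350 m
S_min ≈ 0.0300+0.0019+0.3150+0.3350  ⇒  S_min = 1091/1600 m

S_min = 1091/1600 m = 0.6819 m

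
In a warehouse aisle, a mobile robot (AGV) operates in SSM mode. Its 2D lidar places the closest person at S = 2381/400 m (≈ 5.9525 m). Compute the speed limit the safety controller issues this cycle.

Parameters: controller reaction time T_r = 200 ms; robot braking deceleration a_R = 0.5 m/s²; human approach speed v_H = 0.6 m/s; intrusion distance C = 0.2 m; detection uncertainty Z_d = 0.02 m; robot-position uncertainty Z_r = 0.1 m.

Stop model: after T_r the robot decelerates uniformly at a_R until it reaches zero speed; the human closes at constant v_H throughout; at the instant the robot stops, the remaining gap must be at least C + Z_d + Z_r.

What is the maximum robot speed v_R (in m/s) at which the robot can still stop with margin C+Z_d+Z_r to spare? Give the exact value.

v_R_max = 7/4 m/s = 1.7500 m/s

quadratic (1)·v² + (7/5)·v + (-441/80) = 0
  disc = (7/5)² − 4·(1)·(-441/80) = 2401/100 ; √disc = 49/10
  v_R = (−(7/5) + 49/10) / (2·(1)) = 7/4 m/s
check:
braking lasts T_s = (7/4)/(1/2) = 3.5000 s
reaction-phase robot travel = 1.7500·0.2000 = 0.3500 m
robot covers 1.7500·3.5000 − ½·0.5000·3.5000² = 3.0625 m while stopping
human over T_r+T_s: 0.6000·(0.2000+3.5000) = 2.2200 m
residual clearance needed = 0.2000+0.0200+0.1000 = 0.3200 m
sum ≈ 0.3500+3.0625+2.2200+0.3200 ≈ 5.9525 m = S ✓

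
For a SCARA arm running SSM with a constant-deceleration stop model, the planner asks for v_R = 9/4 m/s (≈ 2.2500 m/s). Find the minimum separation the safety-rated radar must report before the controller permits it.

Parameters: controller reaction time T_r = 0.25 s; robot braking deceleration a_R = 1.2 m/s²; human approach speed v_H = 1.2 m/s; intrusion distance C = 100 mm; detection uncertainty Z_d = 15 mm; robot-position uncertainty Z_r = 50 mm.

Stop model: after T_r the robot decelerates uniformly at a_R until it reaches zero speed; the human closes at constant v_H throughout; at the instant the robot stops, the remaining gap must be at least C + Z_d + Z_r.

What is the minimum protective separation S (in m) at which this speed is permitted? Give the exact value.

T_s = v_R/a_R = (9/4)/(6/5) = 1.8750 s
robot covers v_R·T_r = 2.2500·0.2500 = 0.5625 m before braking
robot under decel: 2.2500²/(2·1.2000) = 2.1094 m
human over T_r+T_s: 1.2000·(0.2500+1.8750) = 2.5500 m
margins: 0.1000+0.0150+0.0500 = 0.1650 m
S_min ≈ 0.5625+2.1094+2.5500+0.1650  ⇒  S_min = 8619/1600 m

S_min = 8619/1600 m = 5.3869 m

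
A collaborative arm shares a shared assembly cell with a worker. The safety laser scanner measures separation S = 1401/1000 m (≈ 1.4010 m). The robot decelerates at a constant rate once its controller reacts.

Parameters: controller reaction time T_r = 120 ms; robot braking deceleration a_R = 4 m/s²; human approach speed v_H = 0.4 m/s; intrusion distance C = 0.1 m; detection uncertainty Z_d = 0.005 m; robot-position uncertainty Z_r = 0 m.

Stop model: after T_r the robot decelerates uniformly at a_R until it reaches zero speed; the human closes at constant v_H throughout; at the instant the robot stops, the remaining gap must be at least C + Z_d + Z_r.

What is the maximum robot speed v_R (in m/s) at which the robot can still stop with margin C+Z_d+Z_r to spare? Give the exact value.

collect terms ⇒ (1/8)·v_R² + (11/50)·v_R + (-156/125) = 0
  disc = (11/50)² − 4·(1/8)·(-156/125) = 1681/2500 ; √disc = 41/50
  v_R = (−(11/50) + 41/50) / (2·(1/8)) = 12/5 m/s
check:
stop time T_s = (12/5)/4 = 0.6000 s
reaction-phase robot travel = 2.4000·0.1200 = 0.2880 m
robot under decel: 2.4000²/(2·4.0000) = 0.7200 m
human closes 0.4000·0.7200 = 0.2880 m
C+Z_d+Z_r = 0.1000+0.0050+0.0000 = 0.1050 m
sum ≈ 0.2880+0.7200+0.2880+0.1050 ≈ 1.4010 m = S ✓

v_R_max = 12/5 m/s = 2.4000 m/s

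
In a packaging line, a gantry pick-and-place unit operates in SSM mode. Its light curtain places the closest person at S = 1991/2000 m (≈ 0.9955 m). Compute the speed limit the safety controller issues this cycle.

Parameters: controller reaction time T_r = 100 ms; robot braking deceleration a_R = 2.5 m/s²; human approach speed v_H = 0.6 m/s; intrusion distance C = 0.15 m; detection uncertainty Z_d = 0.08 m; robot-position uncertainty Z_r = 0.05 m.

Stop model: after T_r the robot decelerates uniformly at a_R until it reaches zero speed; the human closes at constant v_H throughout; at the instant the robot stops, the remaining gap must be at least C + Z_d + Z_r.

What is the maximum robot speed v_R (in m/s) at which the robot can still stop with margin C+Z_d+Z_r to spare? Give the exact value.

at the boundary: (1/5)·v² + (17/50)·v + (-1311/2000) = 0
  disc = (17/50)² − 4·(1/5)·(-1311/2000) = 16/25 ; √disc = 4/5
  v_R = (−(17/50) + 4/5) / (2·(1/5)) = 23/20 m/s
check:
T_s = v_R/a_R = (23/20)/(5/2) = 0.4600 s
reaction-phase robot travel = 1.1500·0.1000 = 0.1150 m
braking distance = 1.1500²/(2·2.5000) = 0.2645 m
human closes 0.6000·0.5600 = 0.3360 m
margins: 0.1500+0.0800+0.0500 = 0.2800 m
sum ≈ 0.1150+0.2645+0.3360+0.2800 ≈ 0.9955 m = S ✓

v_R_max = 23/20 m/s = 1.1500 m/s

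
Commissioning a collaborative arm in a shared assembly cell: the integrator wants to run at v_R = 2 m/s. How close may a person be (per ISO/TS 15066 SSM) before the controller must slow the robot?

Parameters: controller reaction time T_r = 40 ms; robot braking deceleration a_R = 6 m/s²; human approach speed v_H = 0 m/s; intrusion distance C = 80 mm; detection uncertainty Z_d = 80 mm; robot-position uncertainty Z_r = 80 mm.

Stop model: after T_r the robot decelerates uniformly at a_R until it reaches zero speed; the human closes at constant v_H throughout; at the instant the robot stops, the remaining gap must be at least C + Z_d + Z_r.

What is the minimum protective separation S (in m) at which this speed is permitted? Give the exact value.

S_min = 49/75 m = 0.6533 m

braking lasts T_s = 2/6 = 0.3333 s
robot in T_r: 2.0000·0.0400 = 0.0800 m
robot covers 2.0000·0.3333 − ½·6.0000·0.3333² = 0.3333 m while stopping
human over T_r+T_s: 0.0000·(0.0400+0.3333) = 0.0000 m
margins: 0.0800+0.0800+0.0800 = 0.2400 m
S_min ≈ 0.0800+0.3333+0.0000+0.2400  ⇒  S_min = 49/75 m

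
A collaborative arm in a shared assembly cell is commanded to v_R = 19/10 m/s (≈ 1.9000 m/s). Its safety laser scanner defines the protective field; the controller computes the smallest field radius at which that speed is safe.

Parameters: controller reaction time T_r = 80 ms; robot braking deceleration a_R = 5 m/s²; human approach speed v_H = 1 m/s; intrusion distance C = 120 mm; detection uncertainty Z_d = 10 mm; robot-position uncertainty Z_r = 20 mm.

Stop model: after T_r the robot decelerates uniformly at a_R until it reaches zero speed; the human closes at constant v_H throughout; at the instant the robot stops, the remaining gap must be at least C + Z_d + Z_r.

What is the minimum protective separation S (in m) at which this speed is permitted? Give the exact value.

stop time T_s = (19/10)/5 = 0.3800 s
reaction-phase robot travel = 1.9000·0.0800 = 0.1520 m
robot covers 1.9000·0.3800 − ½·5.0000·0.3800² = 0.3610 m while stopping
person approaches 1.0000·(0.0800+0.3800) = 0.4600 m
residual clearance needed = 0.1200+0.0100+0.0200 = 0.1500 m
S_min ≈ 0.1520+0.3610+0.4600+0.1500  ⇒  S_min = 1123/1000 m

S_min = 1123/1000 m = 1.1230 m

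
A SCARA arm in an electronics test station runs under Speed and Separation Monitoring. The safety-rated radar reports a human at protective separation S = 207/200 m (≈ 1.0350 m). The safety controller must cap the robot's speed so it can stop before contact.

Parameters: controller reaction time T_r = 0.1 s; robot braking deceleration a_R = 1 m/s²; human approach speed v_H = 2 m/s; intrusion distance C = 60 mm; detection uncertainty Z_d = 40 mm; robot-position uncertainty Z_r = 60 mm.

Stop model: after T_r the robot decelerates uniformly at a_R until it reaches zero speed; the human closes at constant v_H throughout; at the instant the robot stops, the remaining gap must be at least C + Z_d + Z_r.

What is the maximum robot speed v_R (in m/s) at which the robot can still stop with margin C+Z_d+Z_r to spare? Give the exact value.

v_R_max = 3/10 m/s = 0.3000 m/s

quadratic (1/2)·v² + (21/10)·v + (-27/40) = 0
  disc = (21/10)² − 4·(1/2)·(-27/40) = 144/25 ; √disc = 12/5
  v_R = (−(21/10) + 12/5) / (2·(1/2)) = 3/10 m/s
check:
braking lasts T_s = (3/10)/1 = 0.3000 s
robot covers v_R·T_r = 0.3000·0.1000 = 0.0300 m before braking
robot under decel: 0.3000²/(2·1.0000) = 0.0450 m
human closes 2.0000·0.4000 = 0.8000 m
C+Z_d+Z_r = 0.0600+0.0400+0.0600 = 0.1600 m
sum ≈ 0.0300+0.0450+0.8000+0.1600 ≈ 1.0350 m = S ✓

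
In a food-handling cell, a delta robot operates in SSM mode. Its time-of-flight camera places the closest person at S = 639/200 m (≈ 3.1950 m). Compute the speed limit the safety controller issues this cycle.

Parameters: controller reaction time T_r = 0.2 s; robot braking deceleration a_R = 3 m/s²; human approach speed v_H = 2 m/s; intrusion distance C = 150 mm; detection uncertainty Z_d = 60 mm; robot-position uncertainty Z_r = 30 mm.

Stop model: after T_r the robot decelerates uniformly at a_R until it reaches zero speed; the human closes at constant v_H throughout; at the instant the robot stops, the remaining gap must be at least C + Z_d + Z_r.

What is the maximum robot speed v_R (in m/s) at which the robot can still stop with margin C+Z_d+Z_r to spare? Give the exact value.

v_R_max = 21/10 m/s = 2.1000 m/s

collect terms ⇒ (1/6)·v_R² + (13/15)·v_R + (-511/200) = 0
  disc = (13/15)² − 4·(1/6)·(-511/200) = 2209/900 ; √disc = 47/30
  v_R = (−(13/15) + 47/30) / (2·(1/6)) = 21/10 m/s
check:
T_s = v_R/a_R = (21/10)/3 = 0.7000 s
robot in T_r: 2.1000·0.2000 = 0.4200 m
braking distance = 2.1000²/(2·3.0000) = 0.7350 m
person approaches 2.0000·(0.2000+0.7000) = 1.8000 m
C+Z_d+Z_r = 0.1500+0.0600+0.0300 = 0.2400 m
sum ≈ 0.4200+0.7350+1.8000+0.2400 ≈ 3.1950 m = S ✓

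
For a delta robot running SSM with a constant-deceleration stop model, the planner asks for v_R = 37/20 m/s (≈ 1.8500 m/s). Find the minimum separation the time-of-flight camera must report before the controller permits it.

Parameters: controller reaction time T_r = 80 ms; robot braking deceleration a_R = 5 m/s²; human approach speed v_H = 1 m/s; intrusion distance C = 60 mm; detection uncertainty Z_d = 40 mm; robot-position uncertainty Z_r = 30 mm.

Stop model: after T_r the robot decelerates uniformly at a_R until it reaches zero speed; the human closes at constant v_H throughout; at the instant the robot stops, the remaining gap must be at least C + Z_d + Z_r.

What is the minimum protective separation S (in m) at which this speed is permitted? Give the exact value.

stop time T_s = (37/20)/5 = 0.3700 s
robot in T_r: 1.8500·0.0800 = 0.1480 m
robot covers 1.8500·0.3700 − ½·5.0000·0.3700² = 0.3422 m while stopping
human over T_r+T_s: 1.0000·(0.0800+0.3700) = 0.4500 m
C+Z_d+Z_r = 0.0600+0.0400+0.0300 = 0.1300 m
S_min ≈ 0.1480+0.3422+0.4500+0.1300  ⇒  S_min = 4281/4000 m

S_min = 4281/4000 m = 1.0702 m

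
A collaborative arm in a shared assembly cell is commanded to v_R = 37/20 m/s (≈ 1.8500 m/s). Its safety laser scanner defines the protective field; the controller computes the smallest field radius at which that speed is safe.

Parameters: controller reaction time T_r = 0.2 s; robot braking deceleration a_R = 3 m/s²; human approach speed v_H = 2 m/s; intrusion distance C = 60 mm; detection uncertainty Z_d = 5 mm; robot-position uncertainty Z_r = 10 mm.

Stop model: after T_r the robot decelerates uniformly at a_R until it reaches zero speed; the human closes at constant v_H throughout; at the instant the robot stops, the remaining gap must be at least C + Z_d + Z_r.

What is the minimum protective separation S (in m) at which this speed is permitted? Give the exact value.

S_min = 2119/800 m = 2.6488 m

T_s = v_R/a_R = (37/20)/3 = 0.6167 s
robot in T_r: 1.8500·0.2000 = 0.3700 m
robot under decel: 1.8500²/(2·3.0000) = 0.5704 m
human over T_r+T_s: 2.0000·(0.2000+0.6167) = 1.6333 m
margins: 0.0600+0.0050+0.0100 = 0.0750 m
S_min ≈ 0.3700+0.5704+1.6333+0.0750  ⇒  S_min = 2119/800 m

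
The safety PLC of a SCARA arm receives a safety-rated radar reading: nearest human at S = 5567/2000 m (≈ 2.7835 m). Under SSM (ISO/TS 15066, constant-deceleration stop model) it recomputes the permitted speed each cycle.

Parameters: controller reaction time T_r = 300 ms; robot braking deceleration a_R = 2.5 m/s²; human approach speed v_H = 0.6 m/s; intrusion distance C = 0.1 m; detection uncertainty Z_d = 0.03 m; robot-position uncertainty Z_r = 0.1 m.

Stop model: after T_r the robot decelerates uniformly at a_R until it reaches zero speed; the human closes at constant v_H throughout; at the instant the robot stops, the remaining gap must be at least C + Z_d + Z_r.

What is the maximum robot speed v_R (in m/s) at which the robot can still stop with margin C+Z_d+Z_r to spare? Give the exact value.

at the boundary: (1/5)·v² + (27/50)·v + (-4747/2000) = 0
  disc = (27/50)² − 4·(1/5)·(-4747/2000) = 1369/625 ; √disc = 37/25
  v_R = (−(27/50) + 37/25) / (2·(1/5)) = 47/20 m/s
check:
stop time T_s = (47/20)/(5/2) = 0.9400 s
robot in T_r: 2.3500·0.3000 = 0.7050 m
braking distance = 2.3500²/(2·2.5000) = 1.1045 m
human closes 0.6000·1.2400 = 0.7440 m
residual clearance needed = 0.1000+0.0300+0.1000 = 0.2300 m
sum ≈ 0.7050+1.1045+0.7440+0.2300 ≈ 2.7835 m = S ✓

v_R_max = 47/20 m/s = 2.3500 m/s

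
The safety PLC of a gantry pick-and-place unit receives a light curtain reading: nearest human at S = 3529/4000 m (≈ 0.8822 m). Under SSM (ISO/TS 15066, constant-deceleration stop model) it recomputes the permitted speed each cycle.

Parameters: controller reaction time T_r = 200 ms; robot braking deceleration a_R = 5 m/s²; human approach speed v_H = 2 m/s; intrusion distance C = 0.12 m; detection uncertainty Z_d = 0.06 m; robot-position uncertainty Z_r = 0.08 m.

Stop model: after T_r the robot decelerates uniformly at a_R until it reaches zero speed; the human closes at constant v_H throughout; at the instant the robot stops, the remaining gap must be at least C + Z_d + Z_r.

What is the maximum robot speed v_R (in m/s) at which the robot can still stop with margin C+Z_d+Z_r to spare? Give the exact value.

quadratic (1/10)·v² + (3/5)·v + (-889/4000) = 0
  disc = (3/5)² − 4·(1/10)·(-889/4000) = 4489/10000 ; √disc = 67/100
  v_R = (−(3/5) + 67/100) / (2·(1/10)) = 7/20 m/s
check:
T_s = v_R/a_R = (7/20)/5 = 0.0700 s
reaction-phase robot travel = 0.3500·0.2000 = 0.0700 m
robot under decel: 0.3500²/(2·5.0000) = 0.0123 m
person approaches 2.0000·(0.2000+0.0700) = 0.5400 m
margins: 0.1200+0.0600+0.0800 = 0.2600 m
sum ≈ 0.0700+0.0123+0.5400+0.2600 ≈ 0.8822 m = S ✓

v_R_max = 7/20 m/s = 0.3500 m/s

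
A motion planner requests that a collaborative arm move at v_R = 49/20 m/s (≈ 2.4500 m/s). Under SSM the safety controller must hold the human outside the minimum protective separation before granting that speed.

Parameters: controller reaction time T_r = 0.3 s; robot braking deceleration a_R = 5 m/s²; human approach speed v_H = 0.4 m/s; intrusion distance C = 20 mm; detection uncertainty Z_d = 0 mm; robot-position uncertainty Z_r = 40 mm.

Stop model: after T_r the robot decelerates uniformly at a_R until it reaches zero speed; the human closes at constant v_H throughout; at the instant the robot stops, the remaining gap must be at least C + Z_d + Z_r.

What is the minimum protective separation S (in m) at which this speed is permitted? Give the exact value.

stop time T_s = (49/20)/5 = 0.4900 s
robot in T_r: 2.4500·0.3000 = 0.7350 m
robot covers 2.4500·0.4900 − ½·5.0000·0.4900² = 0.6002 m while stopping
person approaches 0.4000·(0.3000+0.4900) = 0.3160 m
residual clearance needed = 0.0200+0.0000+0.0400 = 0.0600 m
S_min ≈ 0.7350+0.6002+0.3160+0.0600  ⇒  S_min = 1369/800 m

S_min = 1369/800 m = 1.7112 m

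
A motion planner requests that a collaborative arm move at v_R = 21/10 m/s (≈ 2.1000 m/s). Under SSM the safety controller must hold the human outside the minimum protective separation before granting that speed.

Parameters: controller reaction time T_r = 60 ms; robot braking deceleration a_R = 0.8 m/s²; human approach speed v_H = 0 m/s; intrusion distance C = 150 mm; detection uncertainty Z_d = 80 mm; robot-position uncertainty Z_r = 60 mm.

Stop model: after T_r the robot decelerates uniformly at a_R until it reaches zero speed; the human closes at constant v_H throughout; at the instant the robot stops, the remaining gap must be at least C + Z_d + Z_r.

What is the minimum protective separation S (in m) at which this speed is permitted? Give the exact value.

T_s = v_R/a_R = (21/10)/(4/5) = 2.6250 s
reaction-phase robot travel = 2.1000·0.0600 = 0.1260 m
robot covers 2.1000·2.6250 − ½·0.8000·2.6250² = 2.7563 m while stopping
human closes 0.0000·2.6850 = 0.0000 m
margins: 0.1500+0.0800+0.0600 = 0.2900 m
S_min ≈ 0.1260+2.7563+0.0000+0.2900  ⇒  S_min = 12689/4000 m

S_min = 12689/4000 m = 3.1723 m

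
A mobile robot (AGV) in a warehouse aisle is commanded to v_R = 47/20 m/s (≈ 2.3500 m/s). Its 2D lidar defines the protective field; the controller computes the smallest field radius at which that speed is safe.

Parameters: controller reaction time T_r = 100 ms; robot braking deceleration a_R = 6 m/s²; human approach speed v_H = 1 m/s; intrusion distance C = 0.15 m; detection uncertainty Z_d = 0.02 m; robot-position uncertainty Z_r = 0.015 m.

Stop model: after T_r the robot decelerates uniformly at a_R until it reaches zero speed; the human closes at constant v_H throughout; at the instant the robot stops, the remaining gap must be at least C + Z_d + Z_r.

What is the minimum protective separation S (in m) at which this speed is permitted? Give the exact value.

stop time T_s = (47/20)/6 = 0.3917 s
robot in T_r: 2.3500·0.1000 = 0.2350 m
robot covers 2.3500·0.3917 − ½·6.0000·0.3917² = 0.4602 m while stopping
human over T_r+T_s: 1.0000·(0.1000+0.3917) = 0.4917 m
C+Z_d+Z_r = 0.1500+0.0200+0.0150 = 0.1850 m
S_min ≈ 0.2350+0.4602+0.4917+0.1850  ⇒  S_min = 439/320 m

S_min = 439/320 m = 1.3719 m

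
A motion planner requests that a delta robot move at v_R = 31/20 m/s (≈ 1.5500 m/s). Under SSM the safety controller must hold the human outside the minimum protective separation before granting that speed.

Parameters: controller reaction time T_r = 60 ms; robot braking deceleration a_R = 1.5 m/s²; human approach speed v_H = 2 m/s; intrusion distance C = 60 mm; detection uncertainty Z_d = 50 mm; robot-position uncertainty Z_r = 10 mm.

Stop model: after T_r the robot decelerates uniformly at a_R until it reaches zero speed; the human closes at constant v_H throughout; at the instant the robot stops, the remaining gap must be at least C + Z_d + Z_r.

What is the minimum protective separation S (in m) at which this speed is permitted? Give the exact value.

braking lasts T_s = (31/20)/(3/2) = 1.0333 s
robot in T_r: 1.5500·0.0600 = 0.0930 m
robot under decel: 1.5500²/(2·1.5000) = 0.8008 m
human over T_r+T_s: 2.0000·(0.0600+1.0333) = 2.1867 m
C+Z_d+Z_r = 0.0600+0.0500+0.0100 = 0.1200 m
S_min ≈ 0.0930+0.8008+2.1867+0.1200  ⇒  S_min = 6401/2000 m

S_min = 6401/2000 m = 3.2005 m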